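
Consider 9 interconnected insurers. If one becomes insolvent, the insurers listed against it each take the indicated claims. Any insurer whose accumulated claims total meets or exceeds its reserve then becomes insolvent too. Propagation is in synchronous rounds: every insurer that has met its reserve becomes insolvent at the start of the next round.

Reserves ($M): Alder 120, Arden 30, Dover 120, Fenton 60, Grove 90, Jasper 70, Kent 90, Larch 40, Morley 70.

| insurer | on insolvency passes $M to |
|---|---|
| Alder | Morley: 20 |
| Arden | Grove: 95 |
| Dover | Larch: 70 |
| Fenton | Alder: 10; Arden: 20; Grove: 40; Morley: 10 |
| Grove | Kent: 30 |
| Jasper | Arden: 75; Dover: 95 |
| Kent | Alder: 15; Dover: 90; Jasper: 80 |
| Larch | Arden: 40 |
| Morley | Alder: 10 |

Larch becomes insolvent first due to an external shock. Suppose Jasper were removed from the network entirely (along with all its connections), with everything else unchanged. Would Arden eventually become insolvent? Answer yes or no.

With Jasper removed:
Round 1 — Larch becomes insolvent (initial).
  Arden: +40 → 40 ≥ 30
Round 2 — Arden becomes insolvent.
  Grove: +95 → 95 ≥ 90
Round 3 — Grove becomes insolvent.
  Kent: +30 → 30 < 90
No further insolvencies.

yes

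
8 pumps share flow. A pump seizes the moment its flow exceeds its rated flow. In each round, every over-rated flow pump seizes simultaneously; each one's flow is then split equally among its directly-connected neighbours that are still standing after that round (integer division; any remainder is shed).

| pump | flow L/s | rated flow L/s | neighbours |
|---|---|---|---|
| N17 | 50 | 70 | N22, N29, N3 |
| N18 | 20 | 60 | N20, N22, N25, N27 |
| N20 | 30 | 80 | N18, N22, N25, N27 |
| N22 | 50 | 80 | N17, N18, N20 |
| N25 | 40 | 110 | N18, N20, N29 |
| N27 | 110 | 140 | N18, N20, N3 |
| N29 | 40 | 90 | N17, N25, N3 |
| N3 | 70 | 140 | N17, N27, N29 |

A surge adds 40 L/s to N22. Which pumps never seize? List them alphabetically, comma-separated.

N18, N20, N25, N27, N29, N3

Round 1 — N22 at 90 > 80. N22 seizes.
  N22 sheds 90 L/s to N17, N18, N20: 30 each.
    N17: 50+30 = 80 > 70
    N18: 20+30 = 50 ≤ 60
    N20: 30+30 = 60 ≤ 80
Round 2 — N17 seizes.
  N17 sheds 80 L/s to N29, N3: 40 each.
    N29: 40+40 = 80 ≤ 90
    N3: 70+40 = 110 ≤ 140
No further seizures.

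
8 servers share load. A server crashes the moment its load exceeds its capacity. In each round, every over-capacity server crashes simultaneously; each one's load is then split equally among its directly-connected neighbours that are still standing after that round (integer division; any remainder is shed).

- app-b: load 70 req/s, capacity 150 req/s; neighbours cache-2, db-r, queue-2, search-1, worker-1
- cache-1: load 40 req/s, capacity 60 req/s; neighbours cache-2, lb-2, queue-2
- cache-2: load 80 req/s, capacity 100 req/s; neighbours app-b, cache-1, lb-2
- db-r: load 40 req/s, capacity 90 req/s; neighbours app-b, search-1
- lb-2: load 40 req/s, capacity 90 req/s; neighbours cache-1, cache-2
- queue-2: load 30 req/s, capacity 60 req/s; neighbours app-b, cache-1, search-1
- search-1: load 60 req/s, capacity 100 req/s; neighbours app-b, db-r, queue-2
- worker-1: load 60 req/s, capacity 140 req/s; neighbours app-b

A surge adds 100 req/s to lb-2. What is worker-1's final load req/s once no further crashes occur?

133

Round 1 — lb-2 at 140 > 90. lb-2 crashes.
  lb-2 sheds 140 req/s to cache-1, cache-2: 70 each.
    cache-1: 40+70 = 110 > 60
    cache-2: 80+70 = 150 > 100
Round 2 — cache-1, cache-2 crash.
  cache-1 sheds 110 req/s to queue-2: 110 each.
    queue-2: 30+110 = 140 > 60
  cache-2 sheds 150 req/s to app-b: 150 each.
    app-b: 70+150 = 220 > 150
Round 3 — app-b, queue-2 crash.
  app-b sheds 220 req/s to db-r, search-1, worker-1: 73 each (1 lost).
    db-r: 40+73 = 113 > 90
    search-1: 60+73 = 133 > 100
    worker-1: 60+73 = 133 ≤ 140
  queue-2 sheds 140 req/s to search-1: 140 each.
    search-1: 133+140 = 273 > 100
Round 4 — db-r, search-1 crash.
  db-r sheds 113 req/s: no online neighbours, lost.
  search-1 sheds 273 req/s: no online neighbours, lost.
No further crashes.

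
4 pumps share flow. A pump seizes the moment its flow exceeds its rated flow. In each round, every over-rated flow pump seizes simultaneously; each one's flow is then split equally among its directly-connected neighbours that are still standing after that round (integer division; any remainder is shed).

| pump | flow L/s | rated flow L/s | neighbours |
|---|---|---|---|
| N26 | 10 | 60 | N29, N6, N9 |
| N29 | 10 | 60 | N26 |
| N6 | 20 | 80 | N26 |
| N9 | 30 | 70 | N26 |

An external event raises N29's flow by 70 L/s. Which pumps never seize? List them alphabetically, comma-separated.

Round 1 — N29 at 80 > 60. N29 seizes.
  N29 sheds 80 L/s to N26: 80 each.
    N26: 10+80 = 90 > 60
Round 2 — N26 seizes.
  N26 sheds 90 L/s to N6, N9: 45 each.
    N6: 20+45 = 65 ≤ 80
    N9: 30+45 = 75 > 70
Round 3 — N9 seizes.
  N9 sheds 75 L/s: no online neighbours, lost.
No further seizures.

N6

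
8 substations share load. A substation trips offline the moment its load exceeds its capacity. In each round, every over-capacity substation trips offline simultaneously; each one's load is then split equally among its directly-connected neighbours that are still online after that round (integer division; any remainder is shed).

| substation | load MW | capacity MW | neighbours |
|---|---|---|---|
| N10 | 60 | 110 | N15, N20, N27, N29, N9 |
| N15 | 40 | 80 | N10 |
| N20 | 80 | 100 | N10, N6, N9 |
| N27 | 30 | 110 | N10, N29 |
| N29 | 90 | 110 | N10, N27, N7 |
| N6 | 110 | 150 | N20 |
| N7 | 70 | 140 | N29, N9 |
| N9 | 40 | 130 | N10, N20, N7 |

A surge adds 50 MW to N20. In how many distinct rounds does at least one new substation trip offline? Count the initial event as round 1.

Round 1 — N20 at 130 > 100. N20 trips offline.
  N20 sheds 130 MW to N10, N6, N9: 43 each (1 lost).
    N10: 60+43 = 103 ≤ 110
    N6: 110+43 = 153 > 150
    N9: 40+43 = 83 ≤ 130
Round 2 — N6 trips offline.
  N6 sheds 153 MW: no online neighbours, lost.
No further trips.

2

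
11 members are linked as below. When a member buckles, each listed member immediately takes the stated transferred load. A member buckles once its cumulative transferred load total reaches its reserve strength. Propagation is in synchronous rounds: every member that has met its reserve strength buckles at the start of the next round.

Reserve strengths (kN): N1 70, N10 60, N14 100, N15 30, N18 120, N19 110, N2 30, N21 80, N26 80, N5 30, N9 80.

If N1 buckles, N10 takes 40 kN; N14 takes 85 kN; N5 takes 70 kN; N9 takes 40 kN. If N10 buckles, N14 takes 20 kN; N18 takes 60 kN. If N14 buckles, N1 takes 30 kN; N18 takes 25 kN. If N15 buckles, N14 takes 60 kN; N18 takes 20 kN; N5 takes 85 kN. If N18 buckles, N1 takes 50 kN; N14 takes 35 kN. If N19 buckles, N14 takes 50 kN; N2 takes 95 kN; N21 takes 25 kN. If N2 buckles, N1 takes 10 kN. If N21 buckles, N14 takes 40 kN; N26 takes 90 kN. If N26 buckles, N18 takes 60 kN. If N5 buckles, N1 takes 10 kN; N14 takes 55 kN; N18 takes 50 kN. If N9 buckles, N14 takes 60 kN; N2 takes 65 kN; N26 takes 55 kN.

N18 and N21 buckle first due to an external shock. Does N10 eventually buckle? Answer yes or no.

Round 1 — N18, N21 buckle (initial).
  N1: +50 → 50 < 70
  N14: +35+40 → 75 < 100
  N26: +90 → 90 ≥ 80
Round 2 — N26 buckles.
No further bucklings.

no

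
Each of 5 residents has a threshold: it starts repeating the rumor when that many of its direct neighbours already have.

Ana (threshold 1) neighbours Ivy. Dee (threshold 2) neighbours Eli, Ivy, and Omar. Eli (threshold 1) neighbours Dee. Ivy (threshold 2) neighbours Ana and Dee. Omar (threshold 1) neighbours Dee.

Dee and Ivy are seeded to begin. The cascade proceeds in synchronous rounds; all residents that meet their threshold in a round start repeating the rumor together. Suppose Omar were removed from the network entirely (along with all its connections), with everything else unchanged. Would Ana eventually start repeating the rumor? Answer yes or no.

yes

With Omar removed:
Round 1 — Dee, Ivy start repeating the rumor (initial).
Round 2 — checking thresholds:
  Ana: 1 of 1 neighbours ≥ 1, starts repeating the rumor.
  Eli: 1 of 1 neighbours ≥ 1, starts repeating the rumor.
Round 3 — no new spreads; cascade stops.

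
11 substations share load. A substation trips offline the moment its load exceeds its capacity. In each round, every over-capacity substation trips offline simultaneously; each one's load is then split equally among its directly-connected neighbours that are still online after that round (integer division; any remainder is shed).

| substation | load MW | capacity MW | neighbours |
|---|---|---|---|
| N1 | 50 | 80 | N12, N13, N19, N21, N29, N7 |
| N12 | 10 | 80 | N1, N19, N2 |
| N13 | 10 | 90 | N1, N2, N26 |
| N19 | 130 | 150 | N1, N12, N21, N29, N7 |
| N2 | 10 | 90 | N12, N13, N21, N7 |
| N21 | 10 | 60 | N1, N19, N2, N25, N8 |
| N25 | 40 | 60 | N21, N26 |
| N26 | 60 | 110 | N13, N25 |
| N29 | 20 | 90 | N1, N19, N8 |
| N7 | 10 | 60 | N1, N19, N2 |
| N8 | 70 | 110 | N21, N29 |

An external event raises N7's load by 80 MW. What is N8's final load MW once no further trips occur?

96

Round 1 — N7 at 90 > 60. N7 trips offline.
  N7 sheds 90 MW to N1, N19, N2: 30 each.
    N1: 50+30 = 80 ≤ 80
    N19: 130+30 = 160 > 150
    N2: 10+30 = 40 ≤ 90
Round 2 — N19 trips offline.
  N19 sheds 160 MW to N1, N12, N21, N29: 40 each.
    N1: 80+40 = 120 > 80
    N12: 10+40 = 50 ≤ 80
    N21: 10+40 = 50 ≤ 60
    N29: 20+40 = 60 ≤ 90
Round 3 — N1 trips offline.
  N1 sheds 120 MW to N12, N13, N21, N29: 30 each.
    N12: 50+30 = 80 ≤ 80
    N13: 10+30 = 40 ≤ 90
    N21: 50+30 = 80 > 60
    N29: 60+30 = 90 ≤ 90
Round 4 — N21 trips offline.
  N21 sheds 80 MW to N2, N25, N8: 26 each (2 lost).
    N2: 40+26 = 66 ≤ 90
    N25: 40+26 = 66 > 60
    N8: 70+26 = 96 ≤ 110
Round 5 — N25 trips offline.
  N25 sheds 66 MW to N26: 66 each.
    N26: 60+66 = 126 > 110
Round 6 — N26 trips offline.
  N26 sheds 126 MW to N13: 126 each.
    N13: 40+126 = 166 > 90
Round 7 — N13 trips offline.
  N13 sheds 166 MW to N2: 166 each.
    N2: 66+166 = 232 > 90
Round 8 — N2 trips offline.
  N2 sheds 232 MW to N12: 232 each.
    N12: 80+232 = 312 > 80
Round 9 — N12 trips offline.
  N12 sheds 312 MW: no online neighbours, lost.
No further trips.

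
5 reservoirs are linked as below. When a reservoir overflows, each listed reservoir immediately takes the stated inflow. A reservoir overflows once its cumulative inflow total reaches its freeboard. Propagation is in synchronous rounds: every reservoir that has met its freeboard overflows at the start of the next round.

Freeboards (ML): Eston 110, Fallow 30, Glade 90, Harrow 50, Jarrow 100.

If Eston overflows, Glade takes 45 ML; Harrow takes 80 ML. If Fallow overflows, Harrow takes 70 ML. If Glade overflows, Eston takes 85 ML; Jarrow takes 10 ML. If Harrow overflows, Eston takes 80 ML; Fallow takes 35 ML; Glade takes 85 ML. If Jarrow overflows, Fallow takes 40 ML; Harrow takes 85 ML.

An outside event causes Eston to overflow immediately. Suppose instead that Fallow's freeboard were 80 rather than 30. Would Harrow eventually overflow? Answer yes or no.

With Fallow's freeboard at 80:
Round 1 — Eston overflows (initial).
  Glade: +45 → 45 < 90
  Harrow: +80 → 80 ≥ 50
Round 2 — Harrow overflows.
  Fallow: +35 → 35 < 80
  Glade: +85 → 130 ≥ 90
Round 3 — Glade overflows.
  Jarrow: +10 → 10 < 100
No further overflows.

yes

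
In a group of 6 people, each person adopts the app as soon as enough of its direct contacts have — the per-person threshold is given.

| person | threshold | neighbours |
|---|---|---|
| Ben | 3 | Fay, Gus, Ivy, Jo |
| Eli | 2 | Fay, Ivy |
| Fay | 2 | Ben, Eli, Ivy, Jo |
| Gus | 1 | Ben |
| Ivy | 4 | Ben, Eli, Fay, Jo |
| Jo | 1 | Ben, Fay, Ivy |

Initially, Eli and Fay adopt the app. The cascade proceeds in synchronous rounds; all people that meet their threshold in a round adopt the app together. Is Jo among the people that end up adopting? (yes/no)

Round 1 — Eli, Fay adopt the app (initial).
Round 2 — checking thresholds:
  Ben: 1 of 4 neighbours < 3, holds.
  Ivy: 2 of 4 neighbours < 4, holds.
  Jo: 1 of 3 neighbours ≥ 1, adopts the app.
Round 3 — no new adoptions; cascade stops.

yes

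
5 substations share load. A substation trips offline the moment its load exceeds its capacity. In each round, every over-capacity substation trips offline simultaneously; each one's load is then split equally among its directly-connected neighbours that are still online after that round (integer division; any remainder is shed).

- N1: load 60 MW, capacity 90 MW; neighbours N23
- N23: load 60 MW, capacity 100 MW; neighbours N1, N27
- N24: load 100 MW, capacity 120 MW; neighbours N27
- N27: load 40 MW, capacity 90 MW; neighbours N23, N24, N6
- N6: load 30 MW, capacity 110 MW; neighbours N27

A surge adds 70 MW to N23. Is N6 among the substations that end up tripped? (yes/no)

no

Round 1 — N23 at 130 > 100. N23 trips offline.
  N23 sheds 130 MW to N1, N27: 65 each.
    N1: 60+65 = 125 > 90
    N27: 40+65 = 105 > 90
Round 2 — N1, N27 trip offline.
  N1 sheds 125 MW: no online neighbours, lost.
  N27 sheds 105 MW to N24, N6: 52 each (1 lost).
    N24: 100+52 = 152 > 120
    N6: 30+52 = 82 ≤ 110
Round 3 — N24 trips offline.
  N24 sheds 152 MW: no online neighbours, lost.
No further trips.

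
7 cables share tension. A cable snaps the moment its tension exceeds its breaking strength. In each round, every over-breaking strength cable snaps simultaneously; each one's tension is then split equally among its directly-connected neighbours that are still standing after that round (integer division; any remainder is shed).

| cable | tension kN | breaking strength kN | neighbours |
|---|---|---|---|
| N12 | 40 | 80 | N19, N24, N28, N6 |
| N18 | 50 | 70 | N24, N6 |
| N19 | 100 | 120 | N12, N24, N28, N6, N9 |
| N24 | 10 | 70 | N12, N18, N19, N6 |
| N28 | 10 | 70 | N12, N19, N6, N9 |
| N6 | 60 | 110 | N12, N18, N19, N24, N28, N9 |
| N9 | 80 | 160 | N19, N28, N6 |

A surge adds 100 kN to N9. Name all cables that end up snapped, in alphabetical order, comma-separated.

Round 1 — N9 at 180 > 160. N9 snaps.
  N9 sheds 180 kN to N19, N28, N6: 60 each.
    N19: 100+60 = 160 > 120
    N28: 10+60 = 70 ≤ 70
    N6: 60+60 = 120 > 110
Round 2 — N19, N6 snap.
  N19 sheds 160 kN to N12, N24, N28: 53 each (1 lost).
    N12: 40+53 = 93 > 80
    N24: 10+53 = 63 ≤ 70
    N28: 70+53 = 123 > 70
  N6 sheds 120 kN to N12, N18, N24, N28: 30 each.
    N12: 93+30 = 123 > 80
    N18: 50+30 = 80 > 70
    N24: 63+30 = 93 > 70
    N28: 123+30 = 153 > 70
Round 3 — N12, N18, N24, N28 snap.
  N12 sheds 123 kN: no online neighbours, lost.
  N18 sheds 80 kN: no online neighbours, lost.
  N24 sheds 93 kN: no online neighbours, lost.
  N28 sheds 153 kN: no online neighbours, lost.
No further breaks.

N12, N18, N19, N24, N28, N6, N9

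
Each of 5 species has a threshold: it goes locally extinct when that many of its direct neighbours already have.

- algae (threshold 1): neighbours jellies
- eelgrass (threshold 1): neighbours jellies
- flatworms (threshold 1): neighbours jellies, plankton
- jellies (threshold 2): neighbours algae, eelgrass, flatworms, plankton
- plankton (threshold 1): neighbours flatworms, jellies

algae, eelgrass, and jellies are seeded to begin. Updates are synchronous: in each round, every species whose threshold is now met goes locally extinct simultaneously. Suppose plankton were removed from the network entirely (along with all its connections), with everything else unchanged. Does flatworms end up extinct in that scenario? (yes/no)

With plankton removed:
Round 1 — algae, eelgrass, jellies go locally extinct (initial).
Round 2 — checking thresholds:
  flatworms: 1 of 1 neighbours ≥ 1, goes locally extinct.
Round 3 — no new extinctions; cascade stops.

yes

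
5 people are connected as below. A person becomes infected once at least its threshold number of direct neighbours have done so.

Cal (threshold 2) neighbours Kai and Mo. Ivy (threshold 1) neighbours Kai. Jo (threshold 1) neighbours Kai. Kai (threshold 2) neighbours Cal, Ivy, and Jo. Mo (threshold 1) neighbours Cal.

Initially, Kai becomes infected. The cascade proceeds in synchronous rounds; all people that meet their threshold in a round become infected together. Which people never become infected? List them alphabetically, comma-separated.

Round 1 — Kai becomes infected (initial).
Round 2 — checking thresholds:
  Cal: 1 of 2 neighbours < 2, not yet.
  Ivy: 1 of 1 neighbours ≥ 1, becomes infected.
  Jo: 1 of 1 neighbours ≥ 1, becomes infected.
Round 3 — no new infections; cascade stops.

Cal, Mo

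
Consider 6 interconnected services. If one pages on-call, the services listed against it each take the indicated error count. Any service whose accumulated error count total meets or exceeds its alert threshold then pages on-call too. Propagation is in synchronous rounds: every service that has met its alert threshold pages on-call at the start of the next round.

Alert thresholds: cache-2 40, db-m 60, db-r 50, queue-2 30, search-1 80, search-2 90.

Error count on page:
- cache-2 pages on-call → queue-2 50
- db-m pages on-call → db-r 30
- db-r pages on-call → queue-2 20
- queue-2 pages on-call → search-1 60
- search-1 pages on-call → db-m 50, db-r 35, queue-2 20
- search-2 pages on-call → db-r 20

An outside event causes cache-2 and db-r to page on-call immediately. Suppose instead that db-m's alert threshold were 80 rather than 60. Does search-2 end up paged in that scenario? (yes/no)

no

With db-m's alert threshold at 80:
Round 1 — cache-2, db-r page on-call (initial).
  queue-2: +50+20 → 70 ≥ 30
Round 2 — queue-2 pages on-call.
  search-1: +60 → 60 < 80
No further pages.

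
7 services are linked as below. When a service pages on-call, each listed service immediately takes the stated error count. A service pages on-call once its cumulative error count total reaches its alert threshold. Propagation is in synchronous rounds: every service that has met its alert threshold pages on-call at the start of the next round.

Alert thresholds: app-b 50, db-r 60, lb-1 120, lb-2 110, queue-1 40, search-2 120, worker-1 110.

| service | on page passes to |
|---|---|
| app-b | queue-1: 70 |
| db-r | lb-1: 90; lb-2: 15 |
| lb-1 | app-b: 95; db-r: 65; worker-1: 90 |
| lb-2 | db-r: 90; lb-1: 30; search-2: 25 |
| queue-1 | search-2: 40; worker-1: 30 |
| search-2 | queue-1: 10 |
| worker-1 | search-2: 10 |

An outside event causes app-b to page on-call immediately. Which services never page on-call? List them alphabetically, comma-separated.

db-r, lb-1, lb-2, search-2, worker-1

Round 1 — app-b pages on-call (initial).
  queue-1: +70 → 70 ≥ 40
Round 2 — queue-1 pages on-call.
  search-2: +40 → 40 < 120
  worker-1: +30 → 30 < 110
No further pages.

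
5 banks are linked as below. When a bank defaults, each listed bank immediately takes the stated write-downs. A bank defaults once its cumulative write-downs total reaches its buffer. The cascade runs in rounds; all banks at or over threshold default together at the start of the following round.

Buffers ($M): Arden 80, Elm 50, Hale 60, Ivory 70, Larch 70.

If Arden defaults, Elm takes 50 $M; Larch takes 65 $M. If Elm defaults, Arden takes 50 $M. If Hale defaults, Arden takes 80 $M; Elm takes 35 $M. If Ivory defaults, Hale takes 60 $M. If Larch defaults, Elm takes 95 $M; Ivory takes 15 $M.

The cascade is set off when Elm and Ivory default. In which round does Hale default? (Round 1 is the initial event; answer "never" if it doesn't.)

2

Round 1 — Elm, Ivory default (initial).
  Arden: +50 → 50 < 80
  Hale: +60 → 60 ≥ 60
Round 2 — Hale defaults.
  Arden: +80 → 130 ≥ 80
Round 3 — Arden defaults.
  Larch: +65 → 65 < 70
No further defaults.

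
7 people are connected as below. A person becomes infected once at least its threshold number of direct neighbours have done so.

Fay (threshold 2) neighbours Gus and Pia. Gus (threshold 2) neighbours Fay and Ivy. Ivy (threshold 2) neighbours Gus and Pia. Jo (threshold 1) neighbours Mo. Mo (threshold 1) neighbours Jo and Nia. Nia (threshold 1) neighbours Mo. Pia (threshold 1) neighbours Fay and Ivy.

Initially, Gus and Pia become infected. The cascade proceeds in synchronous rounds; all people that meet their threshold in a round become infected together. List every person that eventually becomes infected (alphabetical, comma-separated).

Round 1 — Gus, Pia become infected (initial).
Round 2 — checking thresholds:
  Fay: 2 of 2 neighbours ≥ 2, becomes infected.
  Ivy: 2 of 2 neighbours ≥ 2, becomes infected.
Round 3 — no new infections; cascade stops.

Fay, Gus, Ivy, Pia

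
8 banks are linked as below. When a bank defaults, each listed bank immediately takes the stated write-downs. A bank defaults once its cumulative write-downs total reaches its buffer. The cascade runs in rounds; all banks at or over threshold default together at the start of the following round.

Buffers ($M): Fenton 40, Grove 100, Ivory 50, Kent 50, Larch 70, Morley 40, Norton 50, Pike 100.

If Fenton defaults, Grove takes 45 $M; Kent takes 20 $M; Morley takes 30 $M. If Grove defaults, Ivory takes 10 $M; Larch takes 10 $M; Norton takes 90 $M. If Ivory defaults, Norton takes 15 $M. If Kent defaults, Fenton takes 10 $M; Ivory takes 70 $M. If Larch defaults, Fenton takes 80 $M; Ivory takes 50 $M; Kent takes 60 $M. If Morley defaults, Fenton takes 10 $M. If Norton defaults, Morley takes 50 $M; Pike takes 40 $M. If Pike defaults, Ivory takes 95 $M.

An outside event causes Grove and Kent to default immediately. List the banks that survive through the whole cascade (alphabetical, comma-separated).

Round 1 — Grove, Kent default (initial).
  Fenton: +10 → 10 < 40
  Ivory: +10+70 → 80 ≥ 50
  Larch: +10 → 10 < 70
  Norton: +90 → 90 ≥ 50
Round 2 — Ivory, Norton default.
  Morley: +50 → 50 ≥ 40
  Pike: +40 → 40 < 100
Round 3 — Morley defaults.
  Fenton: +10 → 20 < 40
No further defaults.

Fenton, Larch, Pike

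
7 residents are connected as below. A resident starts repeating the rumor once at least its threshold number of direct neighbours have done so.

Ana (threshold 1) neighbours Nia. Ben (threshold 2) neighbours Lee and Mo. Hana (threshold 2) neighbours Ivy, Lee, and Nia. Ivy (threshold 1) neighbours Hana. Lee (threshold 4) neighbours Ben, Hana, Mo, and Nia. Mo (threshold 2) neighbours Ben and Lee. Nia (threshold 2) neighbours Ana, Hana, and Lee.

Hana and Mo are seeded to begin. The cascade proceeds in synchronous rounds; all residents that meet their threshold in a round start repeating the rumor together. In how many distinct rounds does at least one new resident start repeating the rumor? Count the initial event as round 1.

Round 1 — Hana, Mo start repeating the rumor (initial).
Round 2 — checking thresholds:
  Ben: 1 of 2 neighbours < 2, holds.
  Ivy: 1 of 1 neighbours ≥ 1, starts repeating the rumor.
  Lee: 2 of 4 neighbours < 4, holds.
  Nia: 1 of 3 neighbours < 2, holds.
Round 3 — no new spreads; cascade stops.

2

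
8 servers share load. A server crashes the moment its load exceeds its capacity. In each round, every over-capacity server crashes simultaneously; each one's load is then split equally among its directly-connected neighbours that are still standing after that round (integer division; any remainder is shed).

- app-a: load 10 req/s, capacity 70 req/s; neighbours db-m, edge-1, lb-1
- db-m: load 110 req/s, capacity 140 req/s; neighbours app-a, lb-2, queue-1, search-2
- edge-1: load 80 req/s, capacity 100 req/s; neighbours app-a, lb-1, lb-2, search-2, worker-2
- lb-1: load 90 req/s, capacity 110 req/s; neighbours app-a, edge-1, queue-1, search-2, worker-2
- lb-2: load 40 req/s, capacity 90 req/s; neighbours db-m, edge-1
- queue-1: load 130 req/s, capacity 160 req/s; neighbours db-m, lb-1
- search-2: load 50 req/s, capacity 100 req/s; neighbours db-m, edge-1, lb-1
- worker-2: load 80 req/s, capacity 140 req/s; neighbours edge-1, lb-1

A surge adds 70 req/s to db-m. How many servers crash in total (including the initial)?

8

Round 1 — db-m at 180 > 140. db-m crashes.
  db-m sheds 180 req/s to app-a, lb-2, queue-1, search-2: 45 each.
    app-a: 10+45 = 55 ≤ 70
    lb-2: 40+45 = 85 ≤ 90
    queue-1: 130+45 = 175 > 160
    search-2: 50+45 = 95 ≤ 100
Round 2 — queue-1 crashes.
  queue-1 sheds 175 req/s to lb-1: 175 each.
    lb-1: 90+175 = 265 > 110
Round 3 — lb-1 crashes.
  lb-1 sheds 265 req/s to app-a, edge-1, search-2, worker-2: 66 each (1 lost).
    app-a: 55+66 = 121 > 70
    edge-1: 80+66 = 146 > 100
    search-2: 95+66 = 161 > 100
    worker-2: 80+66 = 146 > 140
Round 4 — app-a, edge-1, search-2, worker-2 crash.
  app-a sheds 121 req/s: no online neighbours, lost.
  edge-1 sheds 146 req/s to lb-2: 146 each.
    lb-2: 85+146 = 231 > 90
  search-2 sheds 161 req/s: no online neighbours, lost.
  worker-2 sheds 146 req/s: no online neighbours, lost.
Round 5 — lb-2 crashes.
  lb-2 sheds 231 req/s: no online neighbours, lost.
No further crashes.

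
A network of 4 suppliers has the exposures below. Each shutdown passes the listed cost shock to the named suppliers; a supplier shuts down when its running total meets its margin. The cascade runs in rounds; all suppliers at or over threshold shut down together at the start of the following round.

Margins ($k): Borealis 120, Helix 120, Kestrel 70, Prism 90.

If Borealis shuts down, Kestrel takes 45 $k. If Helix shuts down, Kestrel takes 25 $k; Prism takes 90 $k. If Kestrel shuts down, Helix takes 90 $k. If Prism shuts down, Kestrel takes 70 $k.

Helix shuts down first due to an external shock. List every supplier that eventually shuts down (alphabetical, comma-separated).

Round 1 — Helix shuts down (initial).
  Kestrel: +25 → 25 < 70
  Prism: +90 → 90 ≥ 90
Round 2 — Prism shuts down.
  Kestrel: +70 → 95 ≥ 70
Round 3 — Kestrel shuts down.
No further shutdowns.

Helix, Kestrel, Prism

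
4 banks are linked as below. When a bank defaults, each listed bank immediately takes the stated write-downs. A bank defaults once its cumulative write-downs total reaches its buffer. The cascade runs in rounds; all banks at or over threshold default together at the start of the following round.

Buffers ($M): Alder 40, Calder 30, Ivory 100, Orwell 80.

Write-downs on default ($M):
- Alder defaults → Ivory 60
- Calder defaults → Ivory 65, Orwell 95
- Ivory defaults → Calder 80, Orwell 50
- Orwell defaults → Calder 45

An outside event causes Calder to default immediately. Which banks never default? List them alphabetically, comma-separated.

Alder, Ivory

Round 1 — Calder defaults (initial).
  Ivory: +65 → 65 < 100
  Orwell: +95 → 95 ≥ 80
Round 2 — Orwell defaults.
No further defaults.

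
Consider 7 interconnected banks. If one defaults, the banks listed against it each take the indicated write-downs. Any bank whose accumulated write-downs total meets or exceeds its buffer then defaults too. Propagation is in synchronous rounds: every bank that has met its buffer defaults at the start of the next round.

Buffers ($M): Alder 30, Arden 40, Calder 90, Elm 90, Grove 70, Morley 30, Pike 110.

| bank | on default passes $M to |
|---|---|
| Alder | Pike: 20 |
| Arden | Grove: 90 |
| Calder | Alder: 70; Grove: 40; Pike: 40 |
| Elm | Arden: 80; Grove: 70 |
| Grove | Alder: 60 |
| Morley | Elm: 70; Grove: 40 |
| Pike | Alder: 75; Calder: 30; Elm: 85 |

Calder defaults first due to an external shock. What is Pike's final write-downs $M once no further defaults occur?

Round 1 — Calder defaults (initial).
  Alder: +70 → 70 ≥ 30
  Grove: +40 → 40 < 70
  Pike: +40 → 40 < 110
Round 2 — Alder defaults.
  Pike: +20 → 60 < 110
No further defaults.

60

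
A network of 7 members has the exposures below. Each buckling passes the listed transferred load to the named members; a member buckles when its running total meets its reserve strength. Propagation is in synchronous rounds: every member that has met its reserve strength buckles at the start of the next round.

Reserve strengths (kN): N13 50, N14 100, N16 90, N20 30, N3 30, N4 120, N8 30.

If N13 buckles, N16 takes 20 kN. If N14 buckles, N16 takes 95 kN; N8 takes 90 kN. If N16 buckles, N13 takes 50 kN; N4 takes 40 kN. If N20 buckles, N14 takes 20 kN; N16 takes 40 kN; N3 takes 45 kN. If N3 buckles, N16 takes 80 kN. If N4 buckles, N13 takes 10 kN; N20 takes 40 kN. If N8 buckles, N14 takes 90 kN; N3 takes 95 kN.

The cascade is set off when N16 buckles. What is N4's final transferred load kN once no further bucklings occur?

40

Round 1 — N16 buckles (initial).
  N13: +50 → 50 ≥ 50
  N4: +40 → 40 < 120
Round 2 — N13 buckles.
No further bucklings.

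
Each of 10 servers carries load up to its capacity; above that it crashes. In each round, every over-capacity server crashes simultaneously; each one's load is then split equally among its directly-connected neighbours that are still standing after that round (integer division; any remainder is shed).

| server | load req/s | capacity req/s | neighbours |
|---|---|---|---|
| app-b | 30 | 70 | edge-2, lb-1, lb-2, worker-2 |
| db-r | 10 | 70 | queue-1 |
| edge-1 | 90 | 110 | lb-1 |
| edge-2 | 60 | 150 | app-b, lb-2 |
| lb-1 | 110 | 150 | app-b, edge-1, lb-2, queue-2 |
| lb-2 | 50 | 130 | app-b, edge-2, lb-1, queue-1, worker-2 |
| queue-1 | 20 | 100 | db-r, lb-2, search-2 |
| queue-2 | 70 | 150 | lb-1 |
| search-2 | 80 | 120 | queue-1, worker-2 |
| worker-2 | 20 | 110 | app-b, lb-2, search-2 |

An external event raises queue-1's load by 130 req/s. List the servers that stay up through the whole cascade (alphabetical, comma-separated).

db-r

Round 1 — queue-1 at 150 > 100. queue-1 crashes.
  queue-1 sheds 150 req/s to db-r, lb-2, search-2: 50 each.
    db-r: 10+50 = 60 ≤ 70
    lb-2: 50+50 = 100 ≤ 130
    search-2: 80+50 = 130 > 120
Round 2 — search-2 crashes.
  search-2 sheds 130 req/s to worker-2: 130 each.
    worker-2: 20+130 = 150 > 110
Round 3 — worker-2 crashes.
  worker-2 sheds 150 req/s to app-b, lb-2: 75 each.
    app-b: 30+75 = 105 > 70
    lb-2: 100+75 = 175 > 130
Round 4 — app-b, lb-2 crash.
  app-b sheds 105 req/s to edge-2, lb-1: 52 each (1 lost).
    edge-2: 60+52 = 112 ≤ 150
    lb-1: 110+52 = 162 > 150
  lb-2 sheds 175 req/s to edge-2, lb-1: 87 each (1 lost).
    edge-2: 112+87 = 199 > 150
    lb-1: 162+87 = 249 > 150
Round 5 — edge-2, lb-1 crash.
  edge-2 sheds 199 req/s: no online neighbours, lost.
  lb-1 sheds 249 req/s to edge-1, queue-2: 124 each (1 lost).
    edge-1: 90+124 = 214 > 110
    queue-2: 70+124 = 194 > 150
Round 6 — edge-1, queue-2 crash.
  edge-1 sheds 214 req/s: no online neighbours, lost.
  queue-2 sheds 194 req/s: no online neighbours, lost.
No further crashes.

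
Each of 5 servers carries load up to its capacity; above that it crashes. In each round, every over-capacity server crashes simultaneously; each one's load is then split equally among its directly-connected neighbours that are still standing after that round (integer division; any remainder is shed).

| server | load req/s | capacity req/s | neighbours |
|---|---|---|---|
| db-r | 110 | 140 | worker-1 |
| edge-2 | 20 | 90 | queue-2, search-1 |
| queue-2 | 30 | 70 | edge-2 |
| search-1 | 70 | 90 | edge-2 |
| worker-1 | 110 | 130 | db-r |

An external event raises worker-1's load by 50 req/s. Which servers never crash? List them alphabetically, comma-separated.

Round 1 — worker-1 at 160 > 130. worker-1 crashes.
  worker-1 sheds 160 req/s to db-r: 160 each.
    db-r: 110+160 = 270 > 140
Round 2 — db-r crashes.
  db-r sheds 270 req/s: no online neighbours, lost.
No further crashes.

edge-2, queue-2, search-1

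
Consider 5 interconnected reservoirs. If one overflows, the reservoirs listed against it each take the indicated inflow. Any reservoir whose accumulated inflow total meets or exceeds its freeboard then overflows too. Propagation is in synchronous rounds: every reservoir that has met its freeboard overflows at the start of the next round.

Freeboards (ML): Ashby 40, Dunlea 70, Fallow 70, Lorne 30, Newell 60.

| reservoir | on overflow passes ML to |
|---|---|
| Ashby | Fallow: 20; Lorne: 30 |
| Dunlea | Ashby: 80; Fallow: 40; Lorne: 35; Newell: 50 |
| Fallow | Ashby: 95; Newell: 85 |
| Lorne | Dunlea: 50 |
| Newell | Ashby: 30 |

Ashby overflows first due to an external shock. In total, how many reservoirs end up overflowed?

Round 1 — Ashby overflows (initial).
  Fallow: +20 → 20 < 70
  Lorne: +30 → 30 ≥ 30
Round 2 — Lorne overflows.
  Dunlea: +50 → 50 < 70
No further overflows.

2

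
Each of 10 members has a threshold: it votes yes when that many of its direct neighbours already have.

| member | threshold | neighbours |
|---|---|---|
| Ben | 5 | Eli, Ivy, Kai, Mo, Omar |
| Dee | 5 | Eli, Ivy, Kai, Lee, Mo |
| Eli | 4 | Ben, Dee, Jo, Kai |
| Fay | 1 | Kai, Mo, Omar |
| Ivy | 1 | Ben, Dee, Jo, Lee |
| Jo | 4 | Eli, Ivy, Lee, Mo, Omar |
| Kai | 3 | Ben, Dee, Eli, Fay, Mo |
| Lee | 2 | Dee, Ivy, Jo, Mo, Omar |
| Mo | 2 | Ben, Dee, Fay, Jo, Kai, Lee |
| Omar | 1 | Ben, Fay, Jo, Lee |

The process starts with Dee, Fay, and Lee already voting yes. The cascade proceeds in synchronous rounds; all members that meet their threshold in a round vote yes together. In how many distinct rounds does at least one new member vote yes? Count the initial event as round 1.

3

Round 1 — Dee, Fay, Lee vote yes (initial).
Round 2 — checking thresholds:
  Eli: 1 of 4 neighbours < 4, below threshold.
  Ivy: 2 of 4 neighbours ≥ 1, votes yes.
  Jo: 1 of 5 neighbours < 4, below threshold.
  Kai: 2 of 5 neighbours < 3, below threshold.
  Mo: 3 of 6 neighbours ≥ 2, votes yes.
  Omar: 2 of 4 neighbours ≥ 1, votes yes.
Round 3 — checking thresholds:
  Ben: 3 of 5 neighbours < 5, below threshold.
  Eli: 1 of 4 neighbours < 4, below threshold.
  Jo: 4 of 5 neighbours ≥ 4, votes yes.
  Kai: 3 of 5 neighbours ≥ 3, votes yes.
Round 4 — no new yes votes; cascade stops.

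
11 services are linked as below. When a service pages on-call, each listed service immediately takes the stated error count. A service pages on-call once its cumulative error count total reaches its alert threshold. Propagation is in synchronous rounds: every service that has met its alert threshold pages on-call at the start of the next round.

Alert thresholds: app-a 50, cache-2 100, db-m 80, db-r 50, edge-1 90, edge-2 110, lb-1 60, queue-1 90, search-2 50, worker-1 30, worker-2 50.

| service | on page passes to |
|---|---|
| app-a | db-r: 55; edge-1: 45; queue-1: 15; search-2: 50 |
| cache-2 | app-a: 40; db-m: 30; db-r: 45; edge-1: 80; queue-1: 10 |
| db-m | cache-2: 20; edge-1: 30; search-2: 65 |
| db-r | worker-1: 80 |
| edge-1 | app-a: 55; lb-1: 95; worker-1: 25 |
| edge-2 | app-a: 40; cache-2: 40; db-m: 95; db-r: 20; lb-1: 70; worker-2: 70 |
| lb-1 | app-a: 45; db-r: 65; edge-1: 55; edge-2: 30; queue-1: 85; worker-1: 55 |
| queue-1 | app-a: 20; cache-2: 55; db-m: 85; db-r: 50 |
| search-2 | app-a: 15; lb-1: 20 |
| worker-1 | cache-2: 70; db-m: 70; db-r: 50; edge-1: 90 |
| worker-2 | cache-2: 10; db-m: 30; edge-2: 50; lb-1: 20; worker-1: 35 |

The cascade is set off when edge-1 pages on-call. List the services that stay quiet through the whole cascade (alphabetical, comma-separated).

Round 1 — edge-1 pages on-call (initial).
  app-a: +55 → 55 ≥ 50
  lb-1: +95 → 95 ≥ 60
  worker-1: +25 → 25 < 30
Round 2 — app-a, lb-1 page on-call.
  db-r: +55+65 → 120 ≥ 50
  edge-2: +30 → 30 < 110
  queue-1: +15+85 → 100 ≥ 90
  search-2: +50 → 50 ≥ 50
  worker-1: +55 → 80 ≥ 30
Round 3 — db-r, queue-1, search-2, worker-1 page on-call.
  cache-2: +55+70 → 125 ≥ 100
  db-m: +85+70 → 155 ≥ 80
Round 4 — cache-2, db-m page on-call.
No further pages.

edge-2, worker-2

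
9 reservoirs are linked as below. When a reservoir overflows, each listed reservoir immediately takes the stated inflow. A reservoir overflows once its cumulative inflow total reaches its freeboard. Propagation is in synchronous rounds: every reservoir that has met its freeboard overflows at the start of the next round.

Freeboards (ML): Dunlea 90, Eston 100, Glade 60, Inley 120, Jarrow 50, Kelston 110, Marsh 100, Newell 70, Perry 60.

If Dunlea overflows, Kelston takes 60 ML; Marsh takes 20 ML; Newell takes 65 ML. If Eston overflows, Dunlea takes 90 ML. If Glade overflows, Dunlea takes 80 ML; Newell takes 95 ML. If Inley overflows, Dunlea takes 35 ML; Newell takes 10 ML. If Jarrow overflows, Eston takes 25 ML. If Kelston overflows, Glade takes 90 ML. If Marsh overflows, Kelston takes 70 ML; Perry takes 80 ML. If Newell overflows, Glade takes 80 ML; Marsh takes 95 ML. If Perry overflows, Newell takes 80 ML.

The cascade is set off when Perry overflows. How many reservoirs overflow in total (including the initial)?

Round 1 — Perry overflows (initial).
  Newell: +80 → 80 ≥ 70
Round 2 — Newell overflows.
  Glade: +80 → 80 ≥ 60
  Marsh: +95 → 95 < 100
Round 3 — Glade overflows.
  Dunlea: +80 → 80 < 90
No further overflows.

3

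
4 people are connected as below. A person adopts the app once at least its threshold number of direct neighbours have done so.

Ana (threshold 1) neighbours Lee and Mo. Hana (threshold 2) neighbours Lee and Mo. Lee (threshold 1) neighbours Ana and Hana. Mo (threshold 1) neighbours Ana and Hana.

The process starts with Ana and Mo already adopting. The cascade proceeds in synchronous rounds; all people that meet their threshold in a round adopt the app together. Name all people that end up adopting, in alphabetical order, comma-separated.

Ana, Hana, Lee, Mo

Round 1 — Ana, Mo adopt the app (initial).
Round 2 — checking thresholds:
  Hana: 1 of 2 neighbours < 2, below threshold.
  Lee: 1 of 2 neighbours ≥ 1, adopts the app.
Round 3 — checking thresholds:
  Hana: 2 of 2 neighbours ≥ 2, adopts the app.
Round 4 — no new adoptions; cascade stops.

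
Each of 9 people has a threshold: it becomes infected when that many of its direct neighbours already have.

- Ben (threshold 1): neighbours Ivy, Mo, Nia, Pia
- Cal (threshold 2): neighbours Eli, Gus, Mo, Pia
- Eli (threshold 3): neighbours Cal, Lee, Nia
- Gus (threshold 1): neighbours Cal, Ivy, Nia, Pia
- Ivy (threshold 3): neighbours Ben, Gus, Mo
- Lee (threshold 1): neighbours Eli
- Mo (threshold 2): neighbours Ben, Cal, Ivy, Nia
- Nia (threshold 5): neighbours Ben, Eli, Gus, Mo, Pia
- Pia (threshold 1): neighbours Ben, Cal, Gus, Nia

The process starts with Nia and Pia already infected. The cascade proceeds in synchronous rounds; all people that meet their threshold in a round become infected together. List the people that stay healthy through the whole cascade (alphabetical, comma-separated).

Round 1 — Nia, Pia become infected (initial).
Round 2 — checking thresholds:
  Ben: 2 of 4 neighbours ≥ 1, becomes infected.
  Cal: 1 of 4 neighbours < 2, not yet.
  Eli: 1 of 3 neighbours < 3, not yet.
  Gus: 2 of 4 neighbours ≥ 1, becomes infected.
  Mo: 1 of 4 neighbours < 2, not yet.
Round 3 — checking thresholds:
  Cal: 2 of 4 neighbours ≥ 2, becomes infected.
  Eli: 1 of 3 neighbours < 3, not yet.
  Ivy: 2 of 3 neighbours < 3, not yet.
  Mo: 2 of 4 neighbours ≥ 2, becomes infected.
Round 4 — checking thresholds:
  Eli: 2 of 3 neighbours < 3, not yet.
  Ivy: 3 of 3 neighbours ≥ 3, becomes infected.
Round 5 — no new infections; cascade stops.

Eli, Lee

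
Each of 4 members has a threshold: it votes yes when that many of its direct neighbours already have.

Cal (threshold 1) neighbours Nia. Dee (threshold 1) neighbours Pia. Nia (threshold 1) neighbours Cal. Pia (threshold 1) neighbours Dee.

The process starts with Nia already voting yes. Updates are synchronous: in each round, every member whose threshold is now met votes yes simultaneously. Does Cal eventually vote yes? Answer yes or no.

Round 1 — Nia votes yes (initial).
Round 2 — checking thresholds:
  Cal: 1 of 1 neighbours ≥ 1, votes yes.
Round 3 — no new yes votes; cascade stops.

yes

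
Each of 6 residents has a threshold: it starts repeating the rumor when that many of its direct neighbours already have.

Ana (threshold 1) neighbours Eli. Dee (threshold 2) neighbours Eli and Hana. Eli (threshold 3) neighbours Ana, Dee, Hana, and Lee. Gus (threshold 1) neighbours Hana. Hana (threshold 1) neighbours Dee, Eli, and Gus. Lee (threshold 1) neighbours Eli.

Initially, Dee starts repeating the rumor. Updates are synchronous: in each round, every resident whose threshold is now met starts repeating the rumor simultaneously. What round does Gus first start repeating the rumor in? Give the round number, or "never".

Round 1 — Dee starts repeating the rumor (initial).
Round 2 — checking thresholds:
  Eli: 1 of 4 neighbours < 3, not yet.
  Hana: 1 of 3 neighbours ≥ 1, starts repeating the rumor.
Round 3 — checking thresholds:
  Eli: 2 of 4 neighbours < 3, not yet.
  Gus: 1 of 1 neighbours ≥ 1, starts repeating the rumor.
Round 4 — no new spreads; cascade stops.

3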